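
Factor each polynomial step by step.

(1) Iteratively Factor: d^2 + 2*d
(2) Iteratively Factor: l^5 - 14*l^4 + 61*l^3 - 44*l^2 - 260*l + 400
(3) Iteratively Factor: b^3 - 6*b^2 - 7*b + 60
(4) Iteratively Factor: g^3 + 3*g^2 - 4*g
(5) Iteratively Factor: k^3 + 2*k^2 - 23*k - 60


(1) = (d)*(d + 2)
(2) = (l - 5)*(l^4 - 9*l^3 + 16*l^2 + 36*l - 80) = (l - 5)*(l + 2)*(l^3 - 11*l^2 + 38*l - 40) = (l - 5)*(l - 4)*(l + 2)*(l^2 - 7*l + 10) = (l - 5)^2*(l - 4)*(l + 2)*(l - 2)
(3) = (b + 3)*(b^2 - 9*b + 20) = (b - 4)*(b + 3)*(b - 5)
(4) = (g - 1)*(g^2 + 4*g) = (g - 1)*(g + 4)*(g)
(5) = (k + 3)*(k^2 - k - 20) = (k - 5)*(k + 3)*(k + 4)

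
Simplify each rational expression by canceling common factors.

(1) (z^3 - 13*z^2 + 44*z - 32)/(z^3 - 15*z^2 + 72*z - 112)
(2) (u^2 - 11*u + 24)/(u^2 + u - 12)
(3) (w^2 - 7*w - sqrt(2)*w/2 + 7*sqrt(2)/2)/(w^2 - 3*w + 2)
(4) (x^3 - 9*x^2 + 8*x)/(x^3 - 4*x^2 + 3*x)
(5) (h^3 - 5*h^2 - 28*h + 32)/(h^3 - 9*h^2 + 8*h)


(1) = (z^2 - 9*z + 8)/(z^2 - 11*z + 28)
(2) = (u - 8)/(u + 4)
(3) = (2*w^2 + w*(-14 - sqrt(2)) + 7*sqrt(2))/(2*w^2 - 6*w + 4)
(4) = (x - 8)/(x - 3)
(5) = (h + 4)/h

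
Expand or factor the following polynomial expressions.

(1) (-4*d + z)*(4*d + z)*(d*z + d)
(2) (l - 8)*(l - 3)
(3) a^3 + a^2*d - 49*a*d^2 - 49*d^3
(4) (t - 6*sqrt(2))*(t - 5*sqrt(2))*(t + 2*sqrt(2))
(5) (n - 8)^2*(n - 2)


(1) = -16*d^3*z - 16*d^3 + d*z^3 + d*z^2
(2) = l^2 - 11*l + 24
(3) = (a - 7*d)*(a + d)*(a + 7*d)
(4) = t^3 - 9*sqrt(2)*t^2 + 16*t + 120*sqrt(2)
(5) = n^3 - 18*n^2 + 96*n - 128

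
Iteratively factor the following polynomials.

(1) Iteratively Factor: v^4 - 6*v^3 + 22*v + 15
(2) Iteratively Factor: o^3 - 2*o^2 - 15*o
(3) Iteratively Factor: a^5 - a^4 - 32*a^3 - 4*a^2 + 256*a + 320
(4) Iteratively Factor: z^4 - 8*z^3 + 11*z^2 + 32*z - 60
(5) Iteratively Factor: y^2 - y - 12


(1) = (v - 5)*(v^3 - v^2 - 5*v - 3) = (v - 5)*(v + 1)*(v^2 - 2*v - 3) = (v - 5)*(v - 3)*(v + 1)*(v + 1)
(2) = (o + 3)*(o^2 - 5*o) = (o - 5)*(o + 3)*(o)
(3) = (a - 4)*(a^4 + 3*a^3 - 20*a^2 - 84*a - 80) = (a - 4)*(a + 4)*(a^3 - a^2 - 16*a - 20) = (a - 4)*(a + 2)*(a + 4)*(a^2 - 3*a - 10) = (a - 4)*(a + 2)^2*(a + 4)*(a - 5)
(4) = (z - 3)*(z^3 - 5*z^2 - 4*z + 20) = (z - 5)*(z - 3)*(z^2 - 4) = (z - 5)*(z - 3)*(z + 2)*(z - 2)
(5) = (y + 3)*(y - 4)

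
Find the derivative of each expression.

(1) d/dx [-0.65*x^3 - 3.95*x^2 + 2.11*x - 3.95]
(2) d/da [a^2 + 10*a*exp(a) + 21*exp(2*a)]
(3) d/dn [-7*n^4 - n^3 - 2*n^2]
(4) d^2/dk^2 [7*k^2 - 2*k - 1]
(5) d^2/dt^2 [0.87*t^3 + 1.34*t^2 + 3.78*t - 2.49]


(1) = -1.95*x^2 - 7.9*x + 2.11
(2) = 10*a*exp(a) + 2*a + 42*exp(2*a) + 10*exp(a)
(3) = n*(-28*n^2 - 3*n - 4)
(4) = 14
(5) = 5.22*t + 2.68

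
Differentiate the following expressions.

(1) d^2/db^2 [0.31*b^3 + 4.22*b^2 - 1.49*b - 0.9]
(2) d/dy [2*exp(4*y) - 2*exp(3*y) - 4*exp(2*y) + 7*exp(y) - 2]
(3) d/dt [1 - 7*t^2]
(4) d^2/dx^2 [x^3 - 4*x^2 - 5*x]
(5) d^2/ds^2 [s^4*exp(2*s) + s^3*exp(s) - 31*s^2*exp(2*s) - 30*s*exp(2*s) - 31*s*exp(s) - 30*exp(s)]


(1) = 1.86*b + 8.44
(2) = (8*exp(3*y) - 6*exp(2*y) - 8*exp(y) + 7)*exp(y)
(3) = -14*t
(4) = 6*x - 8
(5) = (4*s^4*exp(s) + 16*s^3*exp(s) + s^3 - 112*s^2*exp(s) + 6*s^2 - 368*s*exp(s) - 25*s - 182*exp(s) - 92)*exp(s)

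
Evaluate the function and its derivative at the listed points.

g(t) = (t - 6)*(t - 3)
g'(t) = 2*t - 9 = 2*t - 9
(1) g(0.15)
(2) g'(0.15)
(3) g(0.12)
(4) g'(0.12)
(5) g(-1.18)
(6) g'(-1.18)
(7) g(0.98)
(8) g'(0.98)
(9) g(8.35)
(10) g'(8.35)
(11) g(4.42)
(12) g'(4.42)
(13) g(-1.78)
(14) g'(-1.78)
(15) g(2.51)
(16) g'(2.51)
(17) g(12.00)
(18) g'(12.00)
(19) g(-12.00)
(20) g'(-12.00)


(1) = 16.67
(2) = -8.70
(3) = 16.93
(4) = -8.76
(5) = 30.01
(6) = -11.36
(7) = 10.14
(8) = -7.04
(9) = 12.57
(10) = 7.70
(11) = -2.24
(12) = -0.16
(13) = 37.19
(14) = -12.56
(15) = 1.71
(16) = -3.98
(17) = 54.00
(18) = 15.00
(19) = 270.00
(20) = -33.00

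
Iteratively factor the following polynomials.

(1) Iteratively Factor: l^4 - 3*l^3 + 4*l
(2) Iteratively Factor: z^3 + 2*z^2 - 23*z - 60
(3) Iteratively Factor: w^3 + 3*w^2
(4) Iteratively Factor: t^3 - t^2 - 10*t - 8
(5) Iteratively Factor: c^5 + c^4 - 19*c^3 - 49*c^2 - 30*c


(1) = (l - 2)*(l^3 - l^2 - 2*l) = (l - 2)*(l + 1)*(l^2 - 2*l) = (l - 2)^2*(l + 1)*(l)
(2) = (z + 4)*(z^2 - 2*z - 15) = (z - 5)*(z + 4)*(z + 3)
(3) = (w)*(w^2 + 3*w) = w*(w + 3)*(w)
(4) = (t + 2)*(t^2 - 3*t - 4) = (t + 1)*(t + 2)*(t - 4)
(5) = (c - 5)*(c^4 + 6*c^3 + 11*c^2 + 6*c) = (c - 5)*(c + 2)*(c^3 + 4*c^2 + 3*c) = c*(c - 5)*(c + 2)*(c^2 + 4*c + 3) = c*(c - 5)*(c + 1)*(c + 2)*(c + 3)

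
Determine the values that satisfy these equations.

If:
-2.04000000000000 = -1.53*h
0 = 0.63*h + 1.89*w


Then:
h = 1.33
w = -0.44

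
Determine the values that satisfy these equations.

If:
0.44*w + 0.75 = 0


Then:
w = -1.70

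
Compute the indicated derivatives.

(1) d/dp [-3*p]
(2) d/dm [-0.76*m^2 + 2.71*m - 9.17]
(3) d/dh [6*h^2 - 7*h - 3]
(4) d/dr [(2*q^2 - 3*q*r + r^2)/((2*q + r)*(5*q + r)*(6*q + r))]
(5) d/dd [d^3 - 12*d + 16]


(1) = -3
(2) = 2.71 - 1.52*m
(3) = 12*h - 7
(4) = (-284*q^4 + 68*q^3*r + 85*q^2*r^2 + 6*q*r^3 - r^4)/(3600*q^6 + 6240*q^5*r + 4264*q^4*r^2 + 1472*q^3*r^3 + 273*q^2*r^4 + 26*q*r^5 + r^6)
(5) = 3*d^2 - 12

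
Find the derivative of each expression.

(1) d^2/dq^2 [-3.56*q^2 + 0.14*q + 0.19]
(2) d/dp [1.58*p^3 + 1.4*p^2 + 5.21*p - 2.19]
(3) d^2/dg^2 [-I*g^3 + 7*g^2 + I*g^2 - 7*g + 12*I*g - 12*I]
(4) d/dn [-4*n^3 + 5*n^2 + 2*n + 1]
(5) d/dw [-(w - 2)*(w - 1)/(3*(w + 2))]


(1) = -7.12000000000000
(2) = 4.74*p^2 + 2.8*p + 5.21
(3) = -6*I*g + 14 + 2*I
(4) = -12*n^2 + 10*n + 2
(5) = (-w^2 - 4*w + 8)/(3*(w^2 + 4*w + 4))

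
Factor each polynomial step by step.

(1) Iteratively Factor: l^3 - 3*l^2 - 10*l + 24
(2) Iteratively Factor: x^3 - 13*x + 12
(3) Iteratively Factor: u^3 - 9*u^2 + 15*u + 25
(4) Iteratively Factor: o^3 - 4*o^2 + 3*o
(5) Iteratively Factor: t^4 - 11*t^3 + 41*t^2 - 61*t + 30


(1) = (l - 4)*(l^2 + l - 6) = (l - 4)*(l - 2)*(l + 3)
(2) = (x - 1)*(x^2 + x - 12) = (x - 1)*(x + 4)*(x - 3)
(3) = (u - 5)*(u^2 - 4*u - 5) = (u - 5)*(u + 1)*(u - 5)
(4) = (o - 1)*(o^2 - 3*o) = (o - 3)*(o - 1)*(o)
(5) = (t - 5)*(t^3 - 6*t^2 + 11*t - 6) = (t - 5)*(t - 3)*(t^2 - 3*t + 2) = (t - 5)*(t - 3)*(t - 1)*(t - 2)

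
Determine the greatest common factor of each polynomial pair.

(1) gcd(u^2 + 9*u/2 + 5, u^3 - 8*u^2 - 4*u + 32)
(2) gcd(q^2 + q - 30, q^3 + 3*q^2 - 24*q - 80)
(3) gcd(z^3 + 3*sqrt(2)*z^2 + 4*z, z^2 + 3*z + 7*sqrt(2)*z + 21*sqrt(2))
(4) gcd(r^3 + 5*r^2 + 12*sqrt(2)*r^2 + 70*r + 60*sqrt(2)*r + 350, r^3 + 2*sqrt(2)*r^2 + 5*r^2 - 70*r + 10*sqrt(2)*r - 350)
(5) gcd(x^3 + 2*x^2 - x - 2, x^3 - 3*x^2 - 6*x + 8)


(1) = u + 2
(2) = gcd((q - 5)*(q + 6), (q - 5)*(q + 4)^2) = q - 5
(3) = 1
(4) = r^2 + r*(5 + 7*sqrt(2)) + 35*sqrt(2)
(5) = gcd((x - 1)*(x + 1)*(x + 2), (x - 4)*(x - 1)*(x + 2)) = x^2 + x - 2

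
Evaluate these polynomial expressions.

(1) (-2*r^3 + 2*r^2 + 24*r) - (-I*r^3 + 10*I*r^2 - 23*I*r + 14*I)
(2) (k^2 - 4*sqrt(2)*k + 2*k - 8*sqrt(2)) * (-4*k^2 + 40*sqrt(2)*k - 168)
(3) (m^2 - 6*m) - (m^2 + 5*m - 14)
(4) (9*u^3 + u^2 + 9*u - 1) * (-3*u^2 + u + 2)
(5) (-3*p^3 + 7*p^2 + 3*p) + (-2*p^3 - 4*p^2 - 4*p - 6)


(1) = -2*r^3 + I*r^3 + 2*r^2 - 10*I*r^2 + 24*r + 23*I*r - 14*I
(2) = -4*k^4 - 8*k^3 + 56*sqrt(2)*k^3 - 488*k^2 + 112*sqrt(2)*k^2 - 976*k + 672*sqrt(2)*k + 1344*sqrt(2)
(3) = 14 - 11*m
(4) = -27*u^5 + 6*u^4 - 8*u^3 + 14*u^2 + 17*u - 2
(5) = -5*p^3 + 3*p^2 - p - 6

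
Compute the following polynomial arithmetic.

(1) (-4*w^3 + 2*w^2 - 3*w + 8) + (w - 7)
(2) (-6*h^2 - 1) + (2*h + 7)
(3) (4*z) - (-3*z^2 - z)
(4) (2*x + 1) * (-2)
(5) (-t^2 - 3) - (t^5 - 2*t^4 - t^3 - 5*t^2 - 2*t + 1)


(1) = -4*w^3 + 2*w^2 - 2*w + 1
(2) = -6*h^2 + 2*h + 6
(3) = 3*z^2 + 5*z
(4) = -4*x - 2
(5) = -t^5 + 2*t^4 + t^3 + 4*t^2 + 2*t - 4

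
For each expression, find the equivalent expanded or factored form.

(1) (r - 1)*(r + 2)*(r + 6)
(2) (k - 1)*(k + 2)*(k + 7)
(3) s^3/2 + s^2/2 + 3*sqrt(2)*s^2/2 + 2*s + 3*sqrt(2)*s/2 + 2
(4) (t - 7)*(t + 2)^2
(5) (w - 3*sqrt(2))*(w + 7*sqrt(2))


(1) = r^3 + 7*r^2 + 4*r - 12
(2) = k^3 + 8*k^2 + 5*k - 14
(3) = (s/2 + 1/2)*(s + sqrt(2))*(s + 2*sqrt(2))
(4) = t^3 - 3*t^2 - 24*t - 28
(5) = w^2 + 4*sqrt(2)*w - 42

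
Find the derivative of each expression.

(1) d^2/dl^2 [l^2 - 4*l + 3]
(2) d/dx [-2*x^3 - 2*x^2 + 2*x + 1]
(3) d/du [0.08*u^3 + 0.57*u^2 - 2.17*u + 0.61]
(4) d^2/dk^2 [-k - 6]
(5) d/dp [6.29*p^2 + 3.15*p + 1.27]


(1) = 2
(2) = -6*x^2 - 4*x + 2
(3) = 0.24*u^2 + 1.14*u - 2.17
(4) = 0
(5) = 12.58*p + 3.15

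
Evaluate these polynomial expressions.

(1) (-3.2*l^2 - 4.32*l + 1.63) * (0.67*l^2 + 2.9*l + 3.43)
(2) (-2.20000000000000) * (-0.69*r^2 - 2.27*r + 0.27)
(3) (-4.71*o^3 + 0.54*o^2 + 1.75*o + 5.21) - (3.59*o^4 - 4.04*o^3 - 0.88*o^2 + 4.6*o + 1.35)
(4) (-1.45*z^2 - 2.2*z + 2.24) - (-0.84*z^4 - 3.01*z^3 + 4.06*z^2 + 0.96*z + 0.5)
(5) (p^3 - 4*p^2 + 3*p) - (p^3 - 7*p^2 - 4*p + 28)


(1) = -2.144*l^4 - 12.1744*l^3 - 22.4119*l^2 - 10.0906*l + 5.5909
(2) = 1.518*r^2 + 4.994*r - 0.594
(3) = -3.59*o^4 - 0.67*o^3 + 1.42*o^2 - 2.85*o + 3.86
(4) = 0.84*z^4 + 3.01*z^3 - 5.51*z^2 - 3.16*z + 1.74
(5) = 3*p^2 + 7*p - 28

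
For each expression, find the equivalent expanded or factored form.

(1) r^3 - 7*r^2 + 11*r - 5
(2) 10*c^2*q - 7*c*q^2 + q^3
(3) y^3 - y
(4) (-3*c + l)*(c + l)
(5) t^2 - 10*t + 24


(1) = (r - 5)*(r - 1)^2
(2) = q*(-5*c + q)*(-2*c + q)
(3) = y*(y - 1)*(y + 1)
(4) = -3*c^2 - 2*c*l + l^2
(5) = (t - 6)*(t - 4)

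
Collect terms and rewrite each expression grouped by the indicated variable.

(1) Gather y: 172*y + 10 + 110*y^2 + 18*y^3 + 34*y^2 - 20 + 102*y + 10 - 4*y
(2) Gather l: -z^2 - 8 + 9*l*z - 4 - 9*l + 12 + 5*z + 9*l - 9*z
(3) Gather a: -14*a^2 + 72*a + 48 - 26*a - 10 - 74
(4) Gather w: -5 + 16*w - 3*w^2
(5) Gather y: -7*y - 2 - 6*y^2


(1) = 18*y^3 + 144*y^2 + 270*y
(2) = 9*l*z - z^2 - 4*z
(3) = -14*a^2 + 46*a - 36
(4) = -3*w^2 + 16*w - 5
(5) = -6*y^2 - 7*y - 2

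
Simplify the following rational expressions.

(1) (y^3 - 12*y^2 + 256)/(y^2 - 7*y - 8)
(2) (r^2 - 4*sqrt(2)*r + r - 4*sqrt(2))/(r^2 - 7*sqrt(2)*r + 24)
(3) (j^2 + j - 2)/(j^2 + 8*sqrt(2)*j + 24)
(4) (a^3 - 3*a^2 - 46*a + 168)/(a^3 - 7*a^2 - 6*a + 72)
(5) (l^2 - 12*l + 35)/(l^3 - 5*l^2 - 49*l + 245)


(1) = (y^2 - 4*y - 32)/(y + 1)
(2) = (r + 1)/(r - 3*sqrt(2))
(3) = (j^2 + j - 2)/(j^2 + 8*sqrt(2)*j + 24)
(4) = (a + 7)/(a + 3)
(5) = 1/(l + 7)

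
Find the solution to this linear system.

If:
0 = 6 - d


Then:
d = 6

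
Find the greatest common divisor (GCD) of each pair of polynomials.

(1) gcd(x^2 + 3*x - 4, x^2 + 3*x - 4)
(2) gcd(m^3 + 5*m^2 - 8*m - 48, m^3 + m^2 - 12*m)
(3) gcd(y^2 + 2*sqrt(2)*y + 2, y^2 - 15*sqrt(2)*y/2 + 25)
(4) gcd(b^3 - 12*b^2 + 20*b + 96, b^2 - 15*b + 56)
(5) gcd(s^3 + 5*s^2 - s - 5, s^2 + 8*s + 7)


(1) = gcd((x - 1)*(x + 4), (x - 1)*(x + 4)) = x^2 + 3*x - 4
(2) = gcd((m - 3)*(m + 4)^2, m*(m - 3)*(m + 4)) = m^2 + m - 12
(3) = 1
(4) = b - 8
(5) = gcd((s - 1)*(s + 1)*(s + 5), (s + 1)*(s + 7)) = s + 1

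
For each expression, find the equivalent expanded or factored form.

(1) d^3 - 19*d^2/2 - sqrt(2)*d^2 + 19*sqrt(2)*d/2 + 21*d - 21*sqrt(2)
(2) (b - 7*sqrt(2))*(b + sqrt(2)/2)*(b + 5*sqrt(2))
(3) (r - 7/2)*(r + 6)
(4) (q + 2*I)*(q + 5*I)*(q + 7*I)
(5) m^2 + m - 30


(1) = (d - 6)*(d - 7/2)*(d - sqrt(2))
(2) = b^3 - 3*sqrt(2)*b^2/2 - 72*b - 35*sqrt(2)
(3) = r^2 + 5*r/2 - 21
(4) = q^3 + 14*I*q^2 - 59*q - 70*I
(5) = (m - 5)*(m + 6)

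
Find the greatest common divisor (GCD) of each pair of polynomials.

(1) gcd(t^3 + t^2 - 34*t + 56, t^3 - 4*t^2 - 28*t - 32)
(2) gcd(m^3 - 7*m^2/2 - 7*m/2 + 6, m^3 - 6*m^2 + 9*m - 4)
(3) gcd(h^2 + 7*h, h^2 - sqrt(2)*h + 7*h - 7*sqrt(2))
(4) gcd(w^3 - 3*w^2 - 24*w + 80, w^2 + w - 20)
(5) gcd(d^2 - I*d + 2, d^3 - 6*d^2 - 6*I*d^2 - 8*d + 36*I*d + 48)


(1) = gcd((t - 4)*(t - 2)*(t + 7), (t - 8)*(t + 2)^2) = 1
(2) = m^2 - 5*m + 4
(3) = gcd(h*(h + 7), (h + 7)*(h - sqrt(2))) = h + 7
(4) = w^2 + w - 20
(5) = d - 2*I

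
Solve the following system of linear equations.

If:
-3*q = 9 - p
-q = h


Then:
h = -q
p = 3*q + 9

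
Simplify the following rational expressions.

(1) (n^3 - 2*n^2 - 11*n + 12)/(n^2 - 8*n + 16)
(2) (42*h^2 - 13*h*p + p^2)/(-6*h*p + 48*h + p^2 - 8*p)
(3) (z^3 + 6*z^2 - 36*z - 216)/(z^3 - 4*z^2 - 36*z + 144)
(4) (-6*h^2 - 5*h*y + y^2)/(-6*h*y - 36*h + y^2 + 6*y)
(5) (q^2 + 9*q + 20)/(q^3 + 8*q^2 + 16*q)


(1) = (n^2 + 2*n - 3)/(n - 4)
(2) = (-7*h + p)/(p - 8)
(3) = (z + 6)/(z - 4)
(4) = (h + y)/(y + 6)
(5) = (q + 5)/(q^2 + 4*q)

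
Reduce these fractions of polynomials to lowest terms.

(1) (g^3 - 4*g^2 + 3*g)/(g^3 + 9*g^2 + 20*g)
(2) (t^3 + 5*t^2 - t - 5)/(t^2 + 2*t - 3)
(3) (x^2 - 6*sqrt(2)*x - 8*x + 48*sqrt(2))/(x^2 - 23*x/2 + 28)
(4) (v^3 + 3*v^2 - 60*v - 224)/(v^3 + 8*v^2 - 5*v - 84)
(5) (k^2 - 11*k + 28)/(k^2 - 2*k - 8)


(1) = (g^2 - 4*g + 3)/(g^2 + 9*g + 20)
(2) = (t^2 + 6*t + 5)/(t + 3)
(3) = (2*x - 12*sqrt(2))/(2*x - 7)
(4) = (v - 8)/(v - 3)
(5) = (k - 7)/(k + 2)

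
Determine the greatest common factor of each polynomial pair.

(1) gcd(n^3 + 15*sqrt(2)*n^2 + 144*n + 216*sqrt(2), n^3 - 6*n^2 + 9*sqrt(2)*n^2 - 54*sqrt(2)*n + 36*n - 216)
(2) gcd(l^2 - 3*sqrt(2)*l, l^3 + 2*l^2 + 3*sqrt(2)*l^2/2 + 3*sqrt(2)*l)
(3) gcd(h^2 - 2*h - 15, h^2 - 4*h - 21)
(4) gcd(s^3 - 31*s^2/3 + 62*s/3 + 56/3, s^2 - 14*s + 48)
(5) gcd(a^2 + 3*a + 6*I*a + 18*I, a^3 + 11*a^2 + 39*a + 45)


(1) = gcd((n + 3*sqrt(2))*(n + 6*sqrt(2))^2, (n - 6)*(n + 3*sqrt(2))*(n + 6*sqrt(2))) = n^2 + 9*sqrt(2)*n + 36
(2) = gcd(l*(l - 3*sqrt(2)), l*(l + 2)*(l + 3*sqrt(2)/2)) = l
(3) = h + 3
(4) = 1
(5) = a + 3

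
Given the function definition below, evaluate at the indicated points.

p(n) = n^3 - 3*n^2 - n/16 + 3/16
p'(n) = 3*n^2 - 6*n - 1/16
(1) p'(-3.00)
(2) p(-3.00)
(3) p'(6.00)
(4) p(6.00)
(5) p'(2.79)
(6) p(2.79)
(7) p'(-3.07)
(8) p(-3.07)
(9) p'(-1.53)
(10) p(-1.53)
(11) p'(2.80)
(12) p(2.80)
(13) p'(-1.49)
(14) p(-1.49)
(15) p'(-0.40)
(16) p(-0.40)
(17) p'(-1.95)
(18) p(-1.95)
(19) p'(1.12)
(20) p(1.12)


(1) = 44.94
(2) = -53.62
(3) = 71.94
(4) = 107.81
(5) = 6.55
(6) = -1.62
(7) = 46.63
(8) = -56.83
(9) = 16.14
(10) = -10.32
(11) = 6.66
(12) = -1.56
(13) = 15.54
(14) = -9.69
(15) = 2.82
(16) = -0.33
(17) = 23.04
(18) = -18.51
(19) = -3.02
(20) = -2.24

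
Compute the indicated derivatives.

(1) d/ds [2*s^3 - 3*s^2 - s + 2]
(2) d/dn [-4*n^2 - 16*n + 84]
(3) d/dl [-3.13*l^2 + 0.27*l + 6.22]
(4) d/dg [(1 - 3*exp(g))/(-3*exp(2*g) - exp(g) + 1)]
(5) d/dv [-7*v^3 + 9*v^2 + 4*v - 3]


(1) = 6*s^2 - 6*s - 1
(2) = -8*n - 16
(3) = 0.27 - 6.26*l
(4) = (-(3*exp(g) - 1)*(6*exp(g) + 1) + 9*exp(2*g) + 3*exp(g) - 3)*exp(g)/(3*exp(2*g) + exp(g) - 1)^2
(5) = -21*v^2 + 18*v + 4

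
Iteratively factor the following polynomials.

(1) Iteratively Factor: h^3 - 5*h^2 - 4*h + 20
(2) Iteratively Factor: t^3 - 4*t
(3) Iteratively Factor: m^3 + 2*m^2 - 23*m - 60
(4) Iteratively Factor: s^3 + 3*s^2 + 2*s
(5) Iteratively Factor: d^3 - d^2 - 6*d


(1) = (h + 2)*(h^2 - 7*h + 10) = (h - 5)*(h + 2)*(h - 2)
(2) = (t)*(t^2 - 4) = t*(t - 2)*(t + 2)
(3) = (m - 5)*(m^2 + 7*m + 12) = (m - 5)*(m + 3)*(m + 4)
(4) = (s + 1)*(s^2 + 2*s) = (s + 1)*(s + 2)*(s)
(5) = (d - 3)*(d^2 + 2*d) = (d - 3)*(d + 2)*(d)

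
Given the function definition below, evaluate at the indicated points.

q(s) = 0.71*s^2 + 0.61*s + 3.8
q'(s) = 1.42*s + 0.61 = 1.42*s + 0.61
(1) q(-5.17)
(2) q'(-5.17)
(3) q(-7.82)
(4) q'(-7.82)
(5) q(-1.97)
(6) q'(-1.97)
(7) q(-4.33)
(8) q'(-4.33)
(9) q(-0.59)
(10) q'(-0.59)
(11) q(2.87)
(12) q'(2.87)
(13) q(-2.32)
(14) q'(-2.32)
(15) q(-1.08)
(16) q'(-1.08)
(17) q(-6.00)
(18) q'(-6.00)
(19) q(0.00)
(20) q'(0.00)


(1) = 19.62
(2) = -6.73
(3) = 42.45
(4) = -10.49
(5) = 5.35
(6) = -2.19
(7) = 14.47
(8) = -5.54
(9) = 3.69
(10) = -0.23
(11) = 11.40
(12) = 4.69
(13) = 6.21
(14) = -2.68
(15) = 3.97
(16) = -0.92
(17) = 25.70
(18) = -7.91
(19) = 3.80
(20) = 0.61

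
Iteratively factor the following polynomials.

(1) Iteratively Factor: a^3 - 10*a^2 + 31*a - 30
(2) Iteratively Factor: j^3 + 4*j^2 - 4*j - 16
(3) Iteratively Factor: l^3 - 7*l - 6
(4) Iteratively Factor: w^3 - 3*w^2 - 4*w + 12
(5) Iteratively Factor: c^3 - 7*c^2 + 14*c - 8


(1) = (a - 3)*(a^2 - 7*a + 10) = (a - 3)*(a - 2)*(a - 5)
(2) = (j + 4)*(j^2 - 4) = (j + 2)*(j + 4)*(j - 2)
(3) = (l - 3)*(l^2 + 3*l + 2) = (l - 3)*(l + 2)*(l + 1)
(4) = (w - 3)*(w^2 - 4) = (w - 3)*(w - 2)*(w + 2)
(5) = (c - 1)*(c^2 - 6*c + 8) = (c - 2)*(c - 1)*(c - 4)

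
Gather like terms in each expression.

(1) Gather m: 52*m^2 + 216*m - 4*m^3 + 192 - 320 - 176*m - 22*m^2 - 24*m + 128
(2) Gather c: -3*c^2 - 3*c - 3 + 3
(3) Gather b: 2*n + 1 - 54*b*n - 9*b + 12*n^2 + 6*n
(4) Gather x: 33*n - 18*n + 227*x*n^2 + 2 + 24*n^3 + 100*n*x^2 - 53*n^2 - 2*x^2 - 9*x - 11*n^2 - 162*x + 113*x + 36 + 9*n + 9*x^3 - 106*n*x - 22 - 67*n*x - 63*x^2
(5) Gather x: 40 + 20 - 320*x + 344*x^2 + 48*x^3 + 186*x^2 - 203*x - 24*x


(1) = -4*m^3 + 30*m^2 + 16*m
(2) = -3*c^2 - 3*c
(3) = b*(-54*n - 9) + 12*n^2 + 8*n + 1
(4) = 24*n^3 - 64*n^2 + 24*n + 9*x^3 + x^2*(100*n - 65) + x*(227*n^2 - 173*n - 58) + 16
(5) = 48*x^3 + 530*x^2 - 547*x + 60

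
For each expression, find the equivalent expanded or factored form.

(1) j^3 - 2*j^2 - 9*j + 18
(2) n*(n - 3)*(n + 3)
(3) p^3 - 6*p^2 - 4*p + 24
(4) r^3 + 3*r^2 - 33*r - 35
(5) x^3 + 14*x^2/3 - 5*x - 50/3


(1) = (j - 3)*(j - 2)*(j + 3)
(2) = n^3 - 9*n
(3) = (p - 6)*(p - 2)*(p + 2)
(4) = (r - 5)*(r + 1)*(r + 7)
(5) = (x - 2)*(x + 5/3)*(x + 5)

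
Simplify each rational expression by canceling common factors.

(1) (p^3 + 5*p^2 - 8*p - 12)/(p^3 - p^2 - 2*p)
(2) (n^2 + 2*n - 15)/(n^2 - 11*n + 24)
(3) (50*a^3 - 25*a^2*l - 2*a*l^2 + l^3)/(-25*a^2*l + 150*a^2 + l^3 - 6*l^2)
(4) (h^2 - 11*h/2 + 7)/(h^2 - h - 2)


(1) = (p + 6)/p
(2) = (n + 5)/(n - 8)
(3) = (-2*a + l)/(l - 6)
(4) = (2*h - 7)/(2*h + 2)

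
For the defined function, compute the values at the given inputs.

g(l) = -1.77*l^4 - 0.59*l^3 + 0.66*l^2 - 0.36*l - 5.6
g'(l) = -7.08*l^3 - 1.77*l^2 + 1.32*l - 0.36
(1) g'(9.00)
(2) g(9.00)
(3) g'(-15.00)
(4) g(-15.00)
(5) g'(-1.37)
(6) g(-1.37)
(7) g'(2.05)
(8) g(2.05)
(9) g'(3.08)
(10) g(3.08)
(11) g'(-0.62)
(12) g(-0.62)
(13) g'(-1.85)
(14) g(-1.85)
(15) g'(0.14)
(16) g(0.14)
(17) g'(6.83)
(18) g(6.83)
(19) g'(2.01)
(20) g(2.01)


(1) = -5293.17
(2) = -11998.46
(3) = 23476.59
(4) = -87466.70
(5) = 12.71
(6) = -8.59
(7) = -66.09
(8) = -39.91
(9) = -219.95
(10) = -176.97
(11) = -0.17
(12) = -5.24
(13) = 35.97
(14) = -19.67
(15) = -0.23
(16) = -5.64
(17) = -2329.69
(18) = -4016.98
(19) = -62.35
(20) = -37.34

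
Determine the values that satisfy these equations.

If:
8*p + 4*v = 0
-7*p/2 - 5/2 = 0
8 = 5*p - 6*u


Then:
p = -5/7
u = -27/14
v = 10/7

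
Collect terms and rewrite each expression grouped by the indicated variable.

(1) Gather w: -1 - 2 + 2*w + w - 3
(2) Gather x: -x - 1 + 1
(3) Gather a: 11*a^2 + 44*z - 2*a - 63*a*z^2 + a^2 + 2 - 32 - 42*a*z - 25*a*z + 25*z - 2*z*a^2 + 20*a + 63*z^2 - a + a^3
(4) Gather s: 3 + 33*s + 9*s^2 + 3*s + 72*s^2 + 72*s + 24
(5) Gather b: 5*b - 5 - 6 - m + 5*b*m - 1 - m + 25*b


(1) = 3*w - 6
(2) = -x
(3) = a^3 + a^2*(12 - 2*z) + a*(-63*z^2 - 67*z + 17) + 63*z^2 + 69*z - 30
(4) = 81*s^2 + 108*s + 27
(5) = b*(5*m + 30) - 2*m - 12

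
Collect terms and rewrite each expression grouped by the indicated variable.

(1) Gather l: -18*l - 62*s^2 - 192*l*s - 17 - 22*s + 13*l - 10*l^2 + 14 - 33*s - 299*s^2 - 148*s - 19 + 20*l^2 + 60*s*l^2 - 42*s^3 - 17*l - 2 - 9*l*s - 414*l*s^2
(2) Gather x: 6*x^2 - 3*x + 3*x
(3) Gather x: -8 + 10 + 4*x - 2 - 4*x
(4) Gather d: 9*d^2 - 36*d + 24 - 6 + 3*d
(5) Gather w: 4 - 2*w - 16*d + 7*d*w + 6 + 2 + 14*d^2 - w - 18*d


(1) = l^2*(60*s + 10) + l*(-414*s^2 - 201*s - 22) - 42*s^3 - 361*s^2 - 203*s - 24
(2) = 6*x^2
(3) = 0
(4) = 9*d^2 - 33*d + 18
(5) = 14*d^2 - 34*d + w*(7*d - 3) + 12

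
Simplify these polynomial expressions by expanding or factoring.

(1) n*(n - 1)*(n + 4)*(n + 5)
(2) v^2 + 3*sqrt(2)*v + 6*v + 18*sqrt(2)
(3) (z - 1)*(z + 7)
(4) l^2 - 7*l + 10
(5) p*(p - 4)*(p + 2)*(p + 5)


(1) = n^4 + 8*n^3 + 11*n^2 - 20*n
(2) = (v + 6)*(v + 3*sqrt(2))
(3) = z^2 + 6*z - 7
(4) = (l - 5)*(l - 2)
(5) = p^4 + 3*p^3 - 18*p^2 - 40*p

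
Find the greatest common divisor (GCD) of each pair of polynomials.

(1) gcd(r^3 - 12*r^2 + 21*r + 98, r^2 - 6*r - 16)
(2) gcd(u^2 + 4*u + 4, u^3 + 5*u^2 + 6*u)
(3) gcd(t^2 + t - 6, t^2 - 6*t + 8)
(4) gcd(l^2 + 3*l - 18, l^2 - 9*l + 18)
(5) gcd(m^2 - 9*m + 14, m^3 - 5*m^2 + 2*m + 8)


(1) = gcd((r - 7)^2*(r + 2), (r - 8)*(r + 2)) = r + 2
(2) = u + 2
(3) = gcd((t - 2)*(t + 3), (t - 4)*(t - 2)) = t - 2
(4) = l - 3
(5) = gcd((m - 7)*(m - 2), (m - 4)*(m - 2)*(m + 1)) = m - 2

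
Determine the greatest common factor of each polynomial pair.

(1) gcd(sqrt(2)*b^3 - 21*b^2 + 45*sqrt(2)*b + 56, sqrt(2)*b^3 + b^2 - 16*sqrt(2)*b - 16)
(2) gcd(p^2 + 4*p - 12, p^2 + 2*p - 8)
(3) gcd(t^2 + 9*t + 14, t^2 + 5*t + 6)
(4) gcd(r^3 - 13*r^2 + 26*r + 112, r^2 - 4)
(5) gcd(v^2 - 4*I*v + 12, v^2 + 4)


(1) = b + sqrt(2)/2
(2) = p - 2
(3) = t + 2
(4) = gcd((r - 8)*(r - 7)*(r + 2), (r - 2)*(r + 2)) = r + 2
(5) = v + 2*I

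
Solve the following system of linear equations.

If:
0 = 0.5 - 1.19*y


Then:
y = 0.42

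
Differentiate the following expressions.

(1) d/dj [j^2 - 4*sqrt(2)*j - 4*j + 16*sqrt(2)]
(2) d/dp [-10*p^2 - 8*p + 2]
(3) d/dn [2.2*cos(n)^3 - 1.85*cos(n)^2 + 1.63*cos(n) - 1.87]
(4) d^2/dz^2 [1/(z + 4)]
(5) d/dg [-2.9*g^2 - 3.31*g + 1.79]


(1) = 2*j - 4*sqrt(2) - 4
(2) = -20*p - 8
(3) = (-6.6*cos(n)^2 + 3.7*cos(n) - 1.63)*sin(n)
(4) = 2/(z + 4)^3
(5) = -5.8*g - 3.31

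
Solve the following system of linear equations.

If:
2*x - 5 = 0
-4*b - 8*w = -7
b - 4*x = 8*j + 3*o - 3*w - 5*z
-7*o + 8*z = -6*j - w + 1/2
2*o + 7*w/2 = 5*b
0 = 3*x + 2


Then:
No Solution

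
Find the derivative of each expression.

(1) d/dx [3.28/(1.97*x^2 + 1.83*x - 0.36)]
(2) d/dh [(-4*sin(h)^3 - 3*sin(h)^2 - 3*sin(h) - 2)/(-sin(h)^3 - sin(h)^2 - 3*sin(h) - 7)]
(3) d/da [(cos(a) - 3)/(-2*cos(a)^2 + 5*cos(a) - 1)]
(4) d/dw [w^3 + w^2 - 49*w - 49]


(1) = (-12.9232*x - 6.0024)/(1.97*x^2 + 1.83*x - 0.36)^2
(2) = (sin(h)^4 + 18*sin(h)^3 + 84*sin(h)^2 + 38*sin(h) + 15)*cos(h)/(sin(h)^3 + sin(h)^2 + 3*sin(h) + 7)^2
(3) = (12*cos(a) - cos(2*a) - 15)*sin(a)/(-5*cos(a) + cos(2*a) + 2)^2
(4) = 3*w^2 + 2*w - 49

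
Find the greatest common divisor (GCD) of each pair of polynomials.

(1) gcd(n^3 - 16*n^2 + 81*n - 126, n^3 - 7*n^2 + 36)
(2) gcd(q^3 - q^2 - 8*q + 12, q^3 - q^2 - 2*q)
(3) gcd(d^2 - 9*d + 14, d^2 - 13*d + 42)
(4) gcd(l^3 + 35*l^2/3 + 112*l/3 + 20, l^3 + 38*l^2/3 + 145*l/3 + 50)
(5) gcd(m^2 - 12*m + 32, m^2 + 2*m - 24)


(1) = n^2 - 9*n + 18
(2) = gcd((q - 2)^2*(q + 3), q*(q - 2)*(q + 1)) = q - 2
(3) = d - 7
(4) = gcd((l + 2/3)*(l + 5)*(l + 6), (l + 5/3)*(l + 5)*(l + 6)) = l^2 + 11*l + 30
(5) = m - 4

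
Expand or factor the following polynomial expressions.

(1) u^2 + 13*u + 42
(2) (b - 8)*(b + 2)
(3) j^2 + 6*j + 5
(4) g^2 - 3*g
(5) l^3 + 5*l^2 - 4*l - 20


(1) = (u + 6)*(u + 7)
(2) = b^2 - 6*b - 16
(3) = (j + 1)*(j + 5)
(4) = g*(g - 3)
(5) = (l - 2)*(l + 2)*(l + 5)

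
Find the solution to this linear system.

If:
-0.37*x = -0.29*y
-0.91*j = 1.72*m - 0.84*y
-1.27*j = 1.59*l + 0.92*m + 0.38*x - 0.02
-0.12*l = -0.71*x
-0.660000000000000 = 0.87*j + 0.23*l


Then:
j = -0.86
l = 0.40
m = 0.50
x = 0.07
y = 0.09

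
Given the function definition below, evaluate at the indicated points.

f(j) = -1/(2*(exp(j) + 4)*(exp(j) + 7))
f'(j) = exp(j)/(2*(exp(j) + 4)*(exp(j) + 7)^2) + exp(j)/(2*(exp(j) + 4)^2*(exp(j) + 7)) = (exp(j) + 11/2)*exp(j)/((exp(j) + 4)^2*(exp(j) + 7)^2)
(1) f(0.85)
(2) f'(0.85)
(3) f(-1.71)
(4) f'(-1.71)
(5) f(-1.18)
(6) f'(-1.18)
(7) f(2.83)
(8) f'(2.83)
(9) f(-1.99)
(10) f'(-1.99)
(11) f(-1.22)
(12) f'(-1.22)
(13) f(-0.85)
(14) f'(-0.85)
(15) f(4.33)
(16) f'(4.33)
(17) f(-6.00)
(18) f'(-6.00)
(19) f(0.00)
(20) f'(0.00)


(1) = -0.01
(2) = 0.01
(3) = -0.02
(4) = 0.00
(5) = -0.02
(6) = 0.00
(7) = -0.00
(8) = 0.00
(9) = -0.02
(10) = 0.00
(11) = -0.02
(12) = 0.00
(13) = -0.02
(14) = 0.00
(15) = -0.00
(16) = 0.00
(17) = -0.02
(18) = 0.00
(19) = -0.01
(20) = 0.00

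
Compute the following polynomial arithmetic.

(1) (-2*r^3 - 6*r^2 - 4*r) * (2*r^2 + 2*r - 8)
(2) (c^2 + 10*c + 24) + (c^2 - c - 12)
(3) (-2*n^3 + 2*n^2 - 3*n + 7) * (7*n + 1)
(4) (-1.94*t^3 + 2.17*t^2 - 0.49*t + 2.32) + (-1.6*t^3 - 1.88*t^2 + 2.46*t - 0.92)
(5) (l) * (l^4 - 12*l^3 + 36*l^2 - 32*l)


(1) = -4*r^5 - 16*r^4 - 4*r^3 + 40*r^2 + 32*r
(2) = 2*c^2 + 9*c + 12
(3) = -14*n^4 + 12*n^3 - 19*n^2 + 46*n + 7
(4) = -3.54*t^3 + 0.29*t^2 + 1.97*t + 1.4
(5) = l^5 - 12*l^4 + 36*l^3 - 32*l^2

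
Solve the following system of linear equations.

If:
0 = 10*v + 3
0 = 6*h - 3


Then:
h = 1/2
v = -3/10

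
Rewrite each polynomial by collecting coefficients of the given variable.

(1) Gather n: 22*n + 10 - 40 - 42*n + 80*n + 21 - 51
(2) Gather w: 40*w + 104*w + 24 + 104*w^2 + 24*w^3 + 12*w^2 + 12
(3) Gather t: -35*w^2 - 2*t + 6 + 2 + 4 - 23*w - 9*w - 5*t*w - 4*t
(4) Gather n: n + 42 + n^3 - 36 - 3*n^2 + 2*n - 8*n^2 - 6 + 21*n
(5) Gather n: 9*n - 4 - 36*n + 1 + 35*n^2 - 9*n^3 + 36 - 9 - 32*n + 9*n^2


(1) = 60*n - 60
(2) = 24*w^3 + 116*w^2 + 144*w + 36
(3) = t*(-5*w - 6) - 35*w^2 - 32*w + 12
(4) = n^3 - 11*n^2 + 24*n
(5) = -9*n^3 + 44*n^2 - 59*n + 24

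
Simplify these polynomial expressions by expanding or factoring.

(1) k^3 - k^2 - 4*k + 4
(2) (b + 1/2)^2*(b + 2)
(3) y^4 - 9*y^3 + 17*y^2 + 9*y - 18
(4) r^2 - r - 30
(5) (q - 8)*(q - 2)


(1) = (k - 2)*(k - 1)*(k + 2)
(2) = b^3 + 3*b^2 + 9*b/4 + 1/2
(3) = (y - 6)*(y - 3)*(y - 1)*(y + 1)
(4) = (r - 6)*(r + 5)
(5) = q^2 - 10*q + 16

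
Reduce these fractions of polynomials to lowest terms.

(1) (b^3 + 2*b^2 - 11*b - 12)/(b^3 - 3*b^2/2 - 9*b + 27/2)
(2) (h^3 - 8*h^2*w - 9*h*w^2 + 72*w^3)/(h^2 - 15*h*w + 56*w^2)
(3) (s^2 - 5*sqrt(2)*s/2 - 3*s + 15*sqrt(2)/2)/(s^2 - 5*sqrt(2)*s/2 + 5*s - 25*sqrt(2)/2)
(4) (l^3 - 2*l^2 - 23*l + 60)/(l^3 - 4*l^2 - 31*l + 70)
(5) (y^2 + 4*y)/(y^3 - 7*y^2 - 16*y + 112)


(1) = (2*b^2 + 10*b + 8)/(2*b^2 + 3*b - 9)
(2) = (-h^2 + 9*w^2)/(-h + 7*w)
(3) = (4*s - 12)/(4*s + 20)
(4) = (l^2 - 7*l + 12)/(l^2 - 9*l + 14)
(5) = y/(y^2 - 11*y + 28)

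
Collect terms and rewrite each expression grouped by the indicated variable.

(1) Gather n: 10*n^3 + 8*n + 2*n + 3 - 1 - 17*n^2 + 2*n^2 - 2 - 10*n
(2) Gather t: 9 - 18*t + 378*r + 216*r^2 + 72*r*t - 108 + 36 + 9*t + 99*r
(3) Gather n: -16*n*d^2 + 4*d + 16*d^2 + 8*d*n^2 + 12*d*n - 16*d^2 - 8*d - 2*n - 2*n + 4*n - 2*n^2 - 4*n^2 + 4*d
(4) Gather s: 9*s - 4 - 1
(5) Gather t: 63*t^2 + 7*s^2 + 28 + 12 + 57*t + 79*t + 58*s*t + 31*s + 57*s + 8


(1) = 10*n^3 - 15*n^2
(2) = 216*r^2 + 477*r + t*(72*r - 9) - 63
(3) = n^2*(8*d - 6) + n*(-16*d^2 + 12*d)
(4) = 9*s - 5
(5) = 7*s^2 + 88*s + 63*t^2 + t*(58*s + 136) + 48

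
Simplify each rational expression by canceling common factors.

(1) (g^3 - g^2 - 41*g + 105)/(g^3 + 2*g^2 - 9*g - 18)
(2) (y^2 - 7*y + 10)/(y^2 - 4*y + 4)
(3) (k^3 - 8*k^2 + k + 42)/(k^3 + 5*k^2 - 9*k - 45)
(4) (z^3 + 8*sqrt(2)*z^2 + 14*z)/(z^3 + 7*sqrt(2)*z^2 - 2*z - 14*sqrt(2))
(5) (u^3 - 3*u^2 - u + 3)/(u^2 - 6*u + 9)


(1) = (g^2 + 2*g - 35)/(g^2 + 5*g + 6)
(2) = (y - 5)/(y - 2)
(3) = (k^2 - 5*k - 14)/(k^2 + 8*k + 15)
(4) = z/(z - sqrt(2))
(5) = (u^2 - 1)/(u - 3)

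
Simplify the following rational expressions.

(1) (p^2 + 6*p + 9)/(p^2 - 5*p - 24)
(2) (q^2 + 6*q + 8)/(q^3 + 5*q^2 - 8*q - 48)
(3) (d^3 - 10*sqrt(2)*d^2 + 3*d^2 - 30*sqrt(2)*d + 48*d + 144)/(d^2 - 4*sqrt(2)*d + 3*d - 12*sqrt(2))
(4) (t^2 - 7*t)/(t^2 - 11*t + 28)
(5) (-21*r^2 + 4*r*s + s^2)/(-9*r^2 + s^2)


(1) = (p + 3)/(p - 8)
(2) = (q + 2)/(q^2 + q - 12)
(3) = d - 6*sqrt(2)
(4) = t/(t - 4)
(5) = (7*r + s)/(3*r + s)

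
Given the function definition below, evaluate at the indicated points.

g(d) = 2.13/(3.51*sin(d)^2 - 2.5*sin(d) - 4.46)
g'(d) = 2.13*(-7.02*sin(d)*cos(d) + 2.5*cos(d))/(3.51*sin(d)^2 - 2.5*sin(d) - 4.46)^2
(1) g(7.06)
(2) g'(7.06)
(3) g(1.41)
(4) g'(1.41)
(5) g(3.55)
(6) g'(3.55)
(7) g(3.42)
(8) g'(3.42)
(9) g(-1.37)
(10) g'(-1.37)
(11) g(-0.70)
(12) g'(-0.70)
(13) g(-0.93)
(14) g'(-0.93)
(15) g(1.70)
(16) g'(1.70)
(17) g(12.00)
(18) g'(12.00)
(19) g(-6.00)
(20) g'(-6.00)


(1) = -0.47
(2) = -0.18
(3) = -0.61
(4) = -0.12
(5) = -0.73
(6) = -1.22
(7) = -0.61
(8) = -0.74
(9) = 1.57
(10) = 2.15
(11) = -1.53
(12) = 5.90
(13) = -10.63
(14) = 257.59
(15) = -0.61
(16) = 0.10
(17) = -1.01
(18) = 2.53
(19) = -0.44
(20) = 0.05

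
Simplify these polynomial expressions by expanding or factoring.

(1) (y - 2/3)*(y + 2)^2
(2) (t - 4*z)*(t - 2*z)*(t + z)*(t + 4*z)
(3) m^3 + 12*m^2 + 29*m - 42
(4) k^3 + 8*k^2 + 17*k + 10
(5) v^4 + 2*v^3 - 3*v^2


(1) = y^3 + 10*y^2/3 + 4*y/3 - 8/3
(2) = t^4 - t^3*z - 18*t^2*z^2 + 16*t*z^3 + 32*z^4
(3) = (m - 1)*(m + 6)*(m + 7)
(4) = (k + 1)*(k + 2)*(k + 5)
(5) = v^2*(v - 1)*(v + 3)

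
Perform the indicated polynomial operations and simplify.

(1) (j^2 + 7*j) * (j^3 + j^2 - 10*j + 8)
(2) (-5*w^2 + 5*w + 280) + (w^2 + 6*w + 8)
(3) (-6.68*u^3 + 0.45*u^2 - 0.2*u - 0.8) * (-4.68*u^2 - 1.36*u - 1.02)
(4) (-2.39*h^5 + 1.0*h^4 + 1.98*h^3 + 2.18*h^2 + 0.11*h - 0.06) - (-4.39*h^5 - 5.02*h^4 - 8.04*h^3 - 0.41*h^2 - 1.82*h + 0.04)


(1) = j^5 + 8*j^4 - 3*j^3 - 62*j^2 + 56*j
(2) = -4*w^2 + 11*w + 288
(3) = 31.2624*u^5 + 6.9788*u^4 + 7.1376*u^3 + 3.557*u^2 + 1.292*u + 0.816
(4) = 2.0*h^5 + 6.02*h^4 + 10.02*h^3 + 2.59*h^2 + 1.93*h - 0.1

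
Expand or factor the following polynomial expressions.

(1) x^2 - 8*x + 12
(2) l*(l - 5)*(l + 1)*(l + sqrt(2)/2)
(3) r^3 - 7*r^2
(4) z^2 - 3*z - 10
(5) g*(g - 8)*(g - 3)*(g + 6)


(1) = (x - 6)*(x - 2)
(2) = l^4 - 4*l^3 + sqrt(2)*l^3/2 - 5*l^2 - 2*sqrt(2)*l^2 - 5*sqrt(2)*l/2
(3) = r^2*(r - 7)
(4) = (z - 5)*(z + 2)
(5) = g^4 - 5*g^3 - 42*g^2 + 144*g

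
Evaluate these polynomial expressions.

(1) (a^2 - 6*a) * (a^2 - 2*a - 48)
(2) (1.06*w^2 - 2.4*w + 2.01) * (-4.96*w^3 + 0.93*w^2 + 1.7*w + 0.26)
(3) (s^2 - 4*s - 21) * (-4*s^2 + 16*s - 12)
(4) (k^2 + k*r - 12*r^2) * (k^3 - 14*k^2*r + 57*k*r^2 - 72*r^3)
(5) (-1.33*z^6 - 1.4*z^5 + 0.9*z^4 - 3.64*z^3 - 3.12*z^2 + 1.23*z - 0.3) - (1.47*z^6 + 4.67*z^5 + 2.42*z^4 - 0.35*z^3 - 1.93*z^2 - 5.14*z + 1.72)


(1) = a^4 - 8*a^3 - 36*a^2 + 288*a
(2) = -5.2576*w^5 + 12.8898*w^4 - 10.3996*w^3 - 1.9351*w^2 + 2.793*w + 0.5226
(3) = -4*s^4 + 32*s^3 + 8*s^2 - 288*s + 252
(4) = k^5 - 13*k^4*r + 31*k^3*r^2 + 153*k^2*r^3 - 756*k*r^4 + 864*r^5
(5) = -2.8*z^6 - 6.07*z^5 - 1.52*z^4 - 3.29*z^3 - 1.19*z^2 + 6.37*z - 2.02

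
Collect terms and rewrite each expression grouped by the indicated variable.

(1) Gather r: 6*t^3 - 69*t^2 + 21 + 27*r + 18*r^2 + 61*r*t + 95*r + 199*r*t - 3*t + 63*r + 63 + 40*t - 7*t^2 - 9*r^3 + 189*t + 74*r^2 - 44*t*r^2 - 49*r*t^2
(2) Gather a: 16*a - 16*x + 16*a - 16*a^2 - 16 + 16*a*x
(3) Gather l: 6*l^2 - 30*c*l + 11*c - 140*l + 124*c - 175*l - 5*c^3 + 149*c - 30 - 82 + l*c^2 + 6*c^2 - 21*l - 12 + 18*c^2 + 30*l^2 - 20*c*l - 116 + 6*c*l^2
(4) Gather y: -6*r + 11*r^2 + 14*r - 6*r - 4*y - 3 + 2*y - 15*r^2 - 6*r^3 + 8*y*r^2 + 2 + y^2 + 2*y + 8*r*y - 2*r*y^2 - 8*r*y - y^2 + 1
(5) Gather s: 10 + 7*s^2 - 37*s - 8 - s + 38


(1) = -9*r^3 + r^2*(92 - 44*t) + r*(-49*t^2 + 260*t + 185) + 6*t^3 - 76*t^2 + 226*t + 84
(2) = -16*a^2 + a*(16*x + 32) - 16*x - 16
(3) = -5*c^3 + 24*c^2 + 284*c + l^2*(6*c + 36) + l*(c^2 - 50*c - 336) - 240
(4) = -6*r^3 + 8*r^2*y - 4*r^2 - 2*r*y^2 + 2*r
(5) = 7*s^2 - 38*s + 40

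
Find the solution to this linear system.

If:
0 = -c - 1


Then:
c = -1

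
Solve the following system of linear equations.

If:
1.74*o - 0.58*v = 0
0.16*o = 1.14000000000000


Then:
o = 7.12
v = 21.38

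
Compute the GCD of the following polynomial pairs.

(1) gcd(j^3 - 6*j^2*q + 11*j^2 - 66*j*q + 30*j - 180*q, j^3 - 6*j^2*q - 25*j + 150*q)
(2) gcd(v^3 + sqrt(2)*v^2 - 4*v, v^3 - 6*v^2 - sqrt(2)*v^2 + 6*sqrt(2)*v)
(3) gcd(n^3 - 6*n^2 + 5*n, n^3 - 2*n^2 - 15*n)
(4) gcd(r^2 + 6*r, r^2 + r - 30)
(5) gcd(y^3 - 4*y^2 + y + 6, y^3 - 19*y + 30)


(1) = -j^2 + 6*j*q - 5*j + 30*q
(2) = v^2 - sqrt(2)*v
(3) = gcd(n*(n - 5)*(n - 1), n*(n - 5)*(n + 3)) = n^2 - 5*n
(4) = gcd(r*(r + 6), (r - 5)*(r + 6)) = r + 6
(5) = y^2 - 5*y + 6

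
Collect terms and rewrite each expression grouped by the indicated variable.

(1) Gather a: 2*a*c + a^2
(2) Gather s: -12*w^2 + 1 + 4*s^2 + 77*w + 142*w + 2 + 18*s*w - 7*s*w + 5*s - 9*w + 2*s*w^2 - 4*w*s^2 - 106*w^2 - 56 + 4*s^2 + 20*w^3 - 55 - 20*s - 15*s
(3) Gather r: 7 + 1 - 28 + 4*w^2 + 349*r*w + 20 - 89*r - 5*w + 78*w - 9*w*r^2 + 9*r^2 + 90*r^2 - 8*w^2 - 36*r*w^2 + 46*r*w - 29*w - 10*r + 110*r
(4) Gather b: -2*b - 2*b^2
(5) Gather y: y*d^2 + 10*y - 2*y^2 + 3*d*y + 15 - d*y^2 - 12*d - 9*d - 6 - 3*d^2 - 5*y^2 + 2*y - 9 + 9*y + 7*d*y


(1) = a^2 + 2*a*c
(2) = s^2*(8 - 4*w) + s*(2*w^2 + 11*w - 30) + 20*w^3 - 118*w^2 + 210*w - 108
(3) = r^2*(99 - 9*w) + r*(-36*w^2 + 395*w + 11) - 4*w^2 + 44*w
(4) = -2*b^2 - 2*b
(5) = -3*d^2 - 21*d + y^2*(-d - 7) + y*(d^2 + 10*d + 21)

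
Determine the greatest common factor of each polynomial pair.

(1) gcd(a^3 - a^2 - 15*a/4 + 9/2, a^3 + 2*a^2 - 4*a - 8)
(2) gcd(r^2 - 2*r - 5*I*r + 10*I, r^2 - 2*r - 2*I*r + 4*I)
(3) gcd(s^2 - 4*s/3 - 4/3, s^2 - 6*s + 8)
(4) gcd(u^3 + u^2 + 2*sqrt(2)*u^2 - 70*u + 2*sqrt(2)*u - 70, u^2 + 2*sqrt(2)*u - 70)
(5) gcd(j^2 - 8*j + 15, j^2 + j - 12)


(1) = gcd((a - 3/2)^2*(a + 2), (a - 2)*(a + 2)^2) = a + 2
(2) = gcd((r - 2)*(r - 5*I), (r - 2)*(r - 2*I)) = r - 2
(3) = s - 2
(4) = u^2 + 2*sqrt(2)*u - 70
(5) = j - 3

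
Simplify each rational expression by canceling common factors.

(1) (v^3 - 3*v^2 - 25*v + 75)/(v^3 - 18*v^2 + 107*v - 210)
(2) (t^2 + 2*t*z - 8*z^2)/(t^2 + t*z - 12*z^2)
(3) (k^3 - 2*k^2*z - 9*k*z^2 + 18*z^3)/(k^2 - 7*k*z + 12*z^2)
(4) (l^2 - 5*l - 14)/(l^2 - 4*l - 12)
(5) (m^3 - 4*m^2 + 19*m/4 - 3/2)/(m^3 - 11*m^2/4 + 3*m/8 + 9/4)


(1) = (v^2 + 2*v - 15)/(v^2 - 13*v + 42)
(2) = (-t + 2*z)/(-t + 3*z)
(3) = (-k^2 - k*z + 6*z^2)/(-k + 4*z)
(4) = (l - 7)/(l - 6)
(5) = (4*m - 2)/(4*m + 3)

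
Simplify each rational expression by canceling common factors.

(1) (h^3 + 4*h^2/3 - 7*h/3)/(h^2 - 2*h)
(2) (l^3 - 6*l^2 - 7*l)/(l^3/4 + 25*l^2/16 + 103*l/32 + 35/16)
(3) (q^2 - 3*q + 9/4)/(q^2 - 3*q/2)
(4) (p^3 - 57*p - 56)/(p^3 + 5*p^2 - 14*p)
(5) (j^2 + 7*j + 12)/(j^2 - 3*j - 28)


(1) = (3*h^2 + 4*h - 7)/(3*h - 6)
(2) = (32*l^3 - 192*l^2 - 224*l)/(8*l^3 + 50*l^2 + 103*l + 70)
(3) = (2*q - 3)/(2*q)
(4) = (p^2 - 7*p - 8)/(p^2 - 2*p)
(5) = (j + 3)/(j - 7)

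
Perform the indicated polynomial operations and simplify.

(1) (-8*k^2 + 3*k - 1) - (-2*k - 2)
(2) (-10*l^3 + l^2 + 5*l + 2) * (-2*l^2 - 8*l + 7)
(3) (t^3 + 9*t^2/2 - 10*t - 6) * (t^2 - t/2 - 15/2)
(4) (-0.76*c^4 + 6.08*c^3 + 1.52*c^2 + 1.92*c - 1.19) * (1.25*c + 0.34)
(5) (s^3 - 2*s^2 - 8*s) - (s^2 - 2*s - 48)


(1) = -8*k^2 + 5*k + 1
(2) = 20*l^5 + 78*l^4 - 88*l^3 - 37*l^2 + 19*l + 14
(3) = t^5 + 4*t^4 - 79*t^3/4 - 139*t^2/4 + 78*t + 45
(4) = -0.95*c^5 + 7.3416*c^4 + 3.9672*c^3 + 2.9168*c^2 - 0.8347*c - 0.4046
(5) = s^3 - 3*s^2 - 6*s + 48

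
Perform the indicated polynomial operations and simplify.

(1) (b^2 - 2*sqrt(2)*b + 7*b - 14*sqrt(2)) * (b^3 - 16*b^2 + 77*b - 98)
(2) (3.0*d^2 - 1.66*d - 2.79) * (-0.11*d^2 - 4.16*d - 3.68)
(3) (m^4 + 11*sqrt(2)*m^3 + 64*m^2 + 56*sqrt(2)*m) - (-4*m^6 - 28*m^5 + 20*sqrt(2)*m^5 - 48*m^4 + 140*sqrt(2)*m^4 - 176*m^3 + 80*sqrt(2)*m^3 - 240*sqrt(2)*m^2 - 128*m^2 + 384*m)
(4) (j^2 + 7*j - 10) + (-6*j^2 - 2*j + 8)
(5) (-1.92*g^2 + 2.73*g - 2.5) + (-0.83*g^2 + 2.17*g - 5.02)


(1) = b^5 - 9*b^4 - 2*sqrt(2)*b^4 - 35*b^3 + 18*sqrt(2)*b^3 + 70*sqrt(2)*b^2 + 441*b^2 - 882*sqrt(2)*b - 686*b + 1372*sqrt(2)
(2) = -0.33*d^4 - 12.2974*d^3 - 3.8275*d^2 + 17.7152*d + 10.2672
(3) = 4*m^6 - 20*sqrt(2)*m^5 + 28*m^5 - 140*sqrt(2)*m^4 + 49*m^4 - 69*sqrt(2)*m^3 + 176*m^3 + 192*m^2 + 240*sqrt(2)*m^2 - 384*m + 56*sqrt(2)*m
(4) = -5*j^2 + 5*j - 2
(5) = -2.75*g^2 + 4.9*g - 7.52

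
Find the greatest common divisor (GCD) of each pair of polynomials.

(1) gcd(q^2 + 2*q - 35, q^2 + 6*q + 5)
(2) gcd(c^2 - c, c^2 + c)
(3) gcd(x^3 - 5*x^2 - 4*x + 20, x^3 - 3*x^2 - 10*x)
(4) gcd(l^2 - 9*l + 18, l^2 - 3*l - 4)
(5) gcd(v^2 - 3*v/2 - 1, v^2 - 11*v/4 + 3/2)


(1) = gcd((q - 5)*(q + 7), (q + 1)*(q + 5)) = 1
(2) = gcd(c*(c - 1), c*(c + 1)) = c
(3) = x^2 - 3*x - 10
(4) = 1
(5) = gcd((v - 2)*(v + 1/2), (v - 2)*(v - 3/4)) = v - 2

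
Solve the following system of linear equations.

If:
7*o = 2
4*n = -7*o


Then:
n = -1/2
o = 2/7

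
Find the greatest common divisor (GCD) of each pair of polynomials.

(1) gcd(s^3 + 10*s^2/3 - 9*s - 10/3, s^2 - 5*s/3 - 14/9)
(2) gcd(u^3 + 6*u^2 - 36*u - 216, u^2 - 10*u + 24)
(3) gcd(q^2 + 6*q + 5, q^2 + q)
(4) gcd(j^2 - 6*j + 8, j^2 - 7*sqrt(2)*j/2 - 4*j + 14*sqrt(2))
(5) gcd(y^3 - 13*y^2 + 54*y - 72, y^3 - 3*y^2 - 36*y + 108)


(1) = gcd((s - 2)*(s + 1/3)*(s + 5), (s - 7/3)*(s + 2/3)) = 1
(2) = gcd((u - 6)*(u + 6)^2, (u - 6)*(u - 4)) = u - 6
(3) = q + 1
(4) = j - 4
(5) = y^2 - 9*y + 18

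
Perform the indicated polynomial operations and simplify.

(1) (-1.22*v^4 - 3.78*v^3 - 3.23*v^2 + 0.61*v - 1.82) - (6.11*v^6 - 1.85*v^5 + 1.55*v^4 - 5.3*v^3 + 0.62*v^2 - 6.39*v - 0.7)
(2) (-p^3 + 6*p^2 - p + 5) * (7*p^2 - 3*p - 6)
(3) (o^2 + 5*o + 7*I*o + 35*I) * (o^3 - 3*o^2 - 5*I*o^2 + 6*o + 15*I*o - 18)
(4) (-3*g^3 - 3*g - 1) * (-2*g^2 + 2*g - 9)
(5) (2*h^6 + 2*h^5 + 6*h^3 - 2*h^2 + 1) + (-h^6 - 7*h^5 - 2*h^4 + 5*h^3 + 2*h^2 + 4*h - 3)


(1) = -6.11*v^6 + 1.85*v^5 - 2.77*v^4 + 1.52*v^3 - 3.85*v^2 + 7.0*v - 1.12
(2) = -7*p^5 + 45*p^4 - 19*p^3 + 2*p^2 - 9*p - 30
(3) = o^5 + 2*o^4 + 2*I*o^4 + 26*o^3 + 4*I*o^3 + 82*o^2 + 12*I*o^2 - 615*o + 84*I*o - 630*I
(4) = 6*g^5 - 6*g^4 + 33*g^3 - 4*g^2 + 25*g + 9
(5) = h^6 - 5*h^5 - 2*h^4 + 11*h^3 + 4*h - 2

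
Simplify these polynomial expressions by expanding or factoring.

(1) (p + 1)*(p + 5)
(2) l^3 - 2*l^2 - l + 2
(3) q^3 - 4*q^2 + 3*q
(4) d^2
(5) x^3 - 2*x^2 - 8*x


(1) = p^2 + 6*p + 5
(2) = (l - 2)*(l - 1)*(l + 1)
(3) = q*(q - 3)*(q - 1)
(4) = d^2
(5) = x*(x - 4)*(x + 2)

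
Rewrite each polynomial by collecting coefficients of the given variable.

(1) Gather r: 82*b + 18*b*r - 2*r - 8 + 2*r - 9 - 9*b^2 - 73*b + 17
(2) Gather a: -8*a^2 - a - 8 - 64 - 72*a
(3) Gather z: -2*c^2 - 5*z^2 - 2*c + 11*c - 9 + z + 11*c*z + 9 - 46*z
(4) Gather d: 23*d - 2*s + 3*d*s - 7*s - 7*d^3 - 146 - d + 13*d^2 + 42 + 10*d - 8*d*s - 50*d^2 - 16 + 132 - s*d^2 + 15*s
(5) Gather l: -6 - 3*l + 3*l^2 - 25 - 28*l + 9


(1) = -9*b^2 + 18*b*r + 9*b
(2) = -8*a^2 - 73*a - 72
(3) = -2*c^2 + 9*c - 5*z^2 + z*(11*c - 45)
(4) = -7*d^3 + d^2*(-s - 37) + d*(32 - 5*s) + 6*s + 12
(5) = 3*l^2 - 31*l - 22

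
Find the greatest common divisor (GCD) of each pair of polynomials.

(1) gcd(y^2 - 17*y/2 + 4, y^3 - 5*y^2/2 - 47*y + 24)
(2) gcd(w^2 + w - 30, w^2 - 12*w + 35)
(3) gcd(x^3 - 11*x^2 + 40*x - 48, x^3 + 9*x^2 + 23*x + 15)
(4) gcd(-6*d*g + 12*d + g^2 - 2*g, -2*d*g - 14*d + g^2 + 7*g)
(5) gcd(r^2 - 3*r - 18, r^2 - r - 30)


(1) = y^2 - 17*y/2 + 4
(2) = w - 5
(3) = gcd((x - 4)^2*(x - 3), (x + 1)*(x + 3)*(x + 5)) = 1
(4) = 1
(5) = gcd((r - 6)*(r + 3), (r - 6)*(r + 5)) = r - 6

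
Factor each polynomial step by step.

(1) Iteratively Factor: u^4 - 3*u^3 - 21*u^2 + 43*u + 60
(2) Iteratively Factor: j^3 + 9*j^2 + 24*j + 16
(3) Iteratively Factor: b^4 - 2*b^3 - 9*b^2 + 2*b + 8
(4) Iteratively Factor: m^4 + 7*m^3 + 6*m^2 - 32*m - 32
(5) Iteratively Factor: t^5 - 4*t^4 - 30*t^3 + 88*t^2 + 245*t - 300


(1) = (u - 5)*(u^3 + 2*u^2 - 11*u - 12) = (u - 5)*(u + 1)*(u^2 + u - 12) = (u - 5)*(u + 1)*(u + 4)*(u - 3)
(2) = (j + 4)*(j^2 + 5*j + 4) = (j + 1)*(j + 4)*(j + 4)
(3) = (b + 2)*(b^3 - 4*b^2 - b + 4) = (b - 1)*(b + 2)*(b^2 - 3*b - 4) = (b - 1)*(b + 1)*(b + 2)*(b - 4)
(4) = (m + 4)*(m^3 + 3*m^2 - 6*m - 8) = (m - 2)*(m + 4)*(m^2 + 5*m + 4) = (m - 2)*(m + 4)^2*(m + 1)
(5) = (t + 4)*(t^4 - 8*t^3 + 2*t^2 + 80*t - 75) = (t - 5)*(t + 4)*(t^3 - 3*t^2 - 13*t + 15) = (t - 5)*(t - 1)*(t + 4)*(t^2 - 2*t - 15) = (t - 5)*(t - 1)*(t + 3)*(t + 4)*(t - 5)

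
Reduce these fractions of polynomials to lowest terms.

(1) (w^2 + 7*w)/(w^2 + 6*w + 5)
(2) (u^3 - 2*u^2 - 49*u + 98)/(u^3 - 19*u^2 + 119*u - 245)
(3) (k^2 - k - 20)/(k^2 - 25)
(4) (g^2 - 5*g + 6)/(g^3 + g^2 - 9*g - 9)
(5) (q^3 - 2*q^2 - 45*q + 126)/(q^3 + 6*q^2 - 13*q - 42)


(1) = (w^2 + 7*w)/(w^2 + 6*w + 5)
(2) = (u^2 + 5*u - 14)/(u^2 - 12*u + 35)
(3) = (k + 4)/(k + 5)
(4) = (g - 2)/(g^2 + 4*g + 3)
(5) = (q - 6)/(q + 2)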